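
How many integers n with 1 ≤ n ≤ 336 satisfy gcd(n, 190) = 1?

190 = 2·5·19. Inclusion–exclusion on these primes:
336 − ⌊336/2⌋ − ⌊336/5⌋ − ⌊336/19⌋ + ⌊336/10⌋ + ⌊336/38⌋ + ⌊336/95⌋ − ⌊336/190⌋ = 127

127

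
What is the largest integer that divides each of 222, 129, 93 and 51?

3

222 = 2 · 3 · 37; 129 = 3 · 43; 93 = 3 · 31; 51 = 3 · 17
gcd takes min exponent of each prime: 3 = 3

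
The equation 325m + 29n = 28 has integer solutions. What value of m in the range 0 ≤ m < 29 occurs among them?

24

Reduce mod 29: 325m ≡ 28 (mod 29). With g = gcd(325, 29) = 1 dividing 28, divide through: 325m ≡ 28 (mod 29).
Since gcd(325, 29) = 1, m ≡ 28·(325)⁻¹ ≡ 24 (mod 29). Smallest non-negative: 24.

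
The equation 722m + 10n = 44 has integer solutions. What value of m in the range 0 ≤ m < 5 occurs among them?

2

Reduce mod 10: 722m ≡ 44 (mod 10). With g = gcd(722, 10) = 2 dividing 44, divide through: 361m ≡ 22 (mod 5).
Since gcd(361, 5) = 1, m ≡ 22·(361)⁻¹ ≡ 2 (mod 5). Smallest non-negative: 2.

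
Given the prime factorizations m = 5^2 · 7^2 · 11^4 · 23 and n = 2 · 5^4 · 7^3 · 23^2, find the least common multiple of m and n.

3320706908750

max exponent per prime: 2 · 5^4 · 7^3 · 11^4 · 23^2 = 3320706908750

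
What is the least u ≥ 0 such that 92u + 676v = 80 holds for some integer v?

67

gcd(92, 676) = 4 (Euclid: 676 = 7·92 + 32; 92 = 2·32 + 28; 32 = 1·28 + 4; 28 = 7·4 + 0), and 4 | 80.
Extended Euclid: 92·(-22) + 676·(3) = 4. Scale by 20: u₀ = -440.
General solution u = u₀ + 169t; reducing mod 169 gives u = 67 (and v = -9).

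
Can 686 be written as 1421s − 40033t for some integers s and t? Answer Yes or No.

Yes

By Bézout, 1421s − 40033t = 686 has integer solutions iff gcd(1421, 40033) | 686.
Euclid: 40033 = 28·1421 + 245; 1421 = 5·245 + 196; 245 = 1·196 + 49; 196 = 4·49 + 0. gcd = 49; 686 mod 49 = 0. Yes.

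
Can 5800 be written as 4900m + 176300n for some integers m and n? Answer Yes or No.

Yes

gcd(4900, 176300): 176300 = 35·4900 + 4800; 4900 = 1·4800 + 100; 4800 = 48·100 + 0 → 100
100 divides 5800, so a solution exists.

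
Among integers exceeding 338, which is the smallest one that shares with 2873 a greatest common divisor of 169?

507

2873 = 169·17. Any m with gcd(m, 2873) = 169 is a multiple of 169, say 169s, with s coprime to 17.
Need s > 338/169, so s ≥ 3. First s ≥ 3 with gcd(s, 17) = 1 is s = 3. Thus m = 169·3 = 507.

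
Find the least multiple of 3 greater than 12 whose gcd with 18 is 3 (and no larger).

15

gcd(x, 18) = 3 forces 3 | x; write x = 3s. Then gcd(3s, 3·6) = 3·gcd(s, 6), so need gcd(s, 6) = 1.
3s > 12 gives s ≥ 5. The least s ≥ 5 coprime to 6 is 5, so x = 3·5 = 15.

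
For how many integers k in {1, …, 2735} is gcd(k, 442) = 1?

1189

442 = 2·13·17. Inclusion–exclusion on these primes:
2735 − ⌊2735/2⌋ − ⌊2735/13⌋ − ⌊2735/17⌋ + ⌊2735/26⌋ + ⌊2735/34⌋ + ⌊2735/221⌋ − ⌊2735/442⌋ = 1189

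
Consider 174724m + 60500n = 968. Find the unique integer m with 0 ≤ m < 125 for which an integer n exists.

Euclid: 174724 = 2·60500 + 53724; 60500 = 1·53724 + 6776; 53724 = 7·6776 + 6292; 6776 = 1·6292 + 484; 6292 = 13·484 + 0 → gcd = 484; 968 = 484·2.
Back-substitution yields 174724·(-9) + 60500·(26) = 484, so one solution is m = -9·2 = -18, n = 26·2 = 52.
Solutions in m differ by 60500/484 = 125; the one in [0, 125) is -18 mod 125 = 107.

107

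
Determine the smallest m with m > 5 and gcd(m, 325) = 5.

10

Multiples of 5 above 5: 5·2, 5·3, … . Need the cofactor coprime to 325/5 = 65.
Checking s = 2, 3, … the first with gcd(s, 65) = 1 is s = 2, giving 10.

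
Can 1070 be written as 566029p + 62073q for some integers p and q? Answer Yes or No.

No

gcd(566029, 62073): 566029 = 9·62073 + 7372; 62073 = 8·7372 + 3097; 7372 = 2·3097 + 1178; 3097 = 2·1178 + 741; 1178 = 1·741 + 437; 741 = 1·437 + 304; 437 = 1·304 + 133; 304 = 2·133 + 38; 133 = 3·38 + 19; 38 = 2·19 + 0 → 19
19 does not divide 1070, so a solution does not exist.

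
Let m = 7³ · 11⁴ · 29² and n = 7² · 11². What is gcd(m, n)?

5929

min exponent per shared prime: 7² · 11² = 5929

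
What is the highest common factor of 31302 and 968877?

Euclid: 968877 = 30·31302 + 29817; 31302 = 1·29817 + 1485; 29817 = 20·1485 + 117; 1485 = 12·117 + 81; 117 = 1·81 + 36; 81 = 2·36 + 9; 36 = 4·9 + 0. Last nonzero remainder: 9.

9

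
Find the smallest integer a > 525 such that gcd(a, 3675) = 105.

gcd(a, 3675) = 105 forces 105 | a; write a = 105s. Then gcd(105s, 105·35) = 105·gcd(s, 35), so need gcd(s, 35) = 1.
105s > 525 gives s ≥ 6. The least s ≥ 6 coprime to 35 is 6, so a = 105·6 = 630.

630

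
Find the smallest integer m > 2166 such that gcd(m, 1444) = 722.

Multiples of 722 above 2166: 722·4, 722·5, … . Need the cofactor coprime to 1444/722 = 2.
Checking s = 4, 5, … the first with gcd(s, 2) = 1 is s = 5, giving 3610.

3610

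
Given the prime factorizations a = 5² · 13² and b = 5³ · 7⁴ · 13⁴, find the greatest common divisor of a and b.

4225

min exponent per shared prime: 5² · 13² = 4225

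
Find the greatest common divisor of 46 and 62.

2

Euclid: 62 = 1·46 + 16; 46 = 2·16 + 14; 16 = 1·14 + 2; 14 = 7·2 + 0. Last nonzero remainder: 2.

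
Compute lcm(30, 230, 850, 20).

117300

lcm(30, 230) = 30·230/gcd = 6900/10 = 690
lcm(690, 850) = 690·850/gcd = 586500/10 = 58650
lcm(58650, 20) = 58650·20/gcd = 1173000/10 = 117300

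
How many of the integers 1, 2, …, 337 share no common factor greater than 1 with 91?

267

91 = 7·13. Inclusion–exclusion on these primes:
337 − ⌊337/7⌋ − ⌊337/13⌋ + ⌊337/91⌋ = 267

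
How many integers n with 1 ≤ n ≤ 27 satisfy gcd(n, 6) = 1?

9

6 = 2·3. Inclusion–exclusion on these primes:
27 − ⌊27/2⌋ − ⌊27/3⌋ + ⌊27/6⌋ = 9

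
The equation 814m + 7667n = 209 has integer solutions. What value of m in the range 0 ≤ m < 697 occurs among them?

669

Euclid: 7667 = 9·814 + 341; 814 = 2·341 + 132; 341 = 2·132 + 77; 132 = 1·77 + 55; 77 = 1·55 + 22; 55 = 2·22 + 11; 22 = 2·11 + 0 → gcd = 11; 209 = 11·19.
Back-substitution yields 814·(292) + 7667·(-31) = 11, so one solution is m = 292·19 = 5548, n = -31·19 = -589.
Solutions in m differ by 7667/11 = 697; the one in [0, 697) is 5548 mod 697 = 669.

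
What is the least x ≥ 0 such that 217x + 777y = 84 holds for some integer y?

72

gcd(217, 777) = 7 (Euclid: 777 = 3·217 + 126; 217 = 1·126 + 91; 126 = 1·91 + 35; 91 = 2·35 + 21; 35 = 1·21 + 14; 21 = 1·14 + 7; 14 = 2·7 + 0), and 7 | 84.
Extended Euclid: 217·(43) + 777·(-12) = 7. Scale by 12: x₀ = 516.
General solution x = x₀ + 111t; reducing mod 111 gives x = 72 (and y = -20).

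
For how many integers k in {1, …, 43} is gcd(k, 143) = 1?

143 = 11·13. Inclusion–exclusion on these primes:
43 − ⌊43/11⌋ − ⌊43/13⌋ + ⌊43/143⌋ = 37

37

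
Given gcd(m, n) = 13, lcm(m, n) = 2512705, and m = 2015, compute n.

m·n = gcd·lcm = 13·2512705 = 32665165, so n = 32665165/2015 = 16211.

16211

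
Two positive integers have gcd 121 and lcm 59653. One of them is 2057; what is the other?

Using uv = gcd(u,v)·lcm(u,v) = 121·59653 = 7218013, we get v = 7218013/2057 = 3509.

3509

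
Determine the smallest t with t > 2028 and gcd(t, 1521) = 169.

2197

gcd(t, 1521) = 169 forces 169 | t; write t = 169s. Then gcd(169s, 169·9) = 169·gcd(s, 9), so need gcd(s, 9) = 1.
169s > 2028 gives s ≥ 13. The least s ≥ 13 coprime to 9 is 13, so t = 169·13 = 2197.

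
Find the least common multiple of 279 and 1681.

468999

279 = 3² · 31; 1681 = 41²
max exponents: 3² · 31 · 41² = 468999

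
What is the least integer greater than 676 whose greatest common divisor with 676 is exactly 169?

676 = 169·4. Any a with gcd(a, 676) = 169 is a multiple of 169, say 169s, with s coprime to 4.
Need s > 676/169, so s ≥ 5. First s ≥ 5 with gcd(s, 4) = 1 is s = 5. Thus a = 169·5 = 845.

845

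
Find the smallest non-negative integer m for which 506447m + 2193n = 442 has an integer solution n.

29

Reduce mod 2193: 506447m ≡ 442 (mod 2193). With g = gcd(506447, 2193) = 17 dividing 442, divide through: 29791m ≡ 26 (mod 129).
Since gcd(29791, 129) = 1, m ≡ 26·(29791)⁻¹ ≡ 29 (mod 129). Smallest non-negative: 29.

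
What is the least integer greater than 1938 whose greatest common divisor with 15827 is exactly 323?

2584

Multiples of 323 above 1938: 323·7, 323·8, … . Need the cofactor coprime to 15827/323 = 49.
Checking s = 7, 8, … the first with gcd(s, 49) = 1 is s = 8, giving 2584.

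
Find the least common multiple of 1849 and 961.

1849 = 43²; 961 = 31²
max exponents: 31² · 43² = 1776889

1776889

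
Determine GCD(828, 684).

828 = 2² · 3² · 23
684 = 2² · 3² · 19
Common: 2² · 3² = 36

36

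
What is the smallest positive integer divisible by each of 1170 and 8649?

1170 = 2 · 3² · 5 · 13; 8649 = 3² · 31²
max exponents: 2 · 3² · 5 · 13 · 31² = 1124370

1124370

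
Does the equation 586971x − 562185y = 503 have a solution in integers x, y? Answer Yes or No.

No

By Bézout, 586971x − 562185y = 503 has integer solutions iff gcd(586971, 562185) | 503.
Euclid: 586971 = 1·562185 + 24786; 562185 = 22·24786 + 16893; 24786 = 1·16893 + 7893; 16893 = 2·7893 + 1107; 7893 = 7·1107 + 144; 1107 = 7·144 + 99; 144 = 1·99 + 45; 99 = 2·45 + 9; 45 = 5·9 + 0. gcd = 9; 503 mod 9 = 8. No.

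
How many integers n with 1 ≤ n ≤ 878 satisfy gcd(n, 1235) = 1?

1235 = 5·13·19. Inclusion–exclusion on these primes:
878 − ⌊878/5⌋ − ⌊878/13⌋ − ⌊878/19⌋ + ⌊878/65⌋ + ⌊878/95⌋ + ⌊878/247⌋ − ⌊878/1235⌋ = 615

615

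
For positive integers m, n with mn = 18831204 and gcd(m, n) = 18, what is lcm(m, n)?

For any two positive integers, gcd × lcm equals their product. Hence lcm = 18831204 / 18 = 1046178.

1046178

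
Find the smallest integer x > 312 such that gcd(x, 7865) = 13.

Multiples of 13 above 312: 13·25, 13·26, … . Need the cofactor coprime to 7865/13 = 605.
Checking s = 25, 26, … the first with gcd(s, 605) = 1 is s = 26, giving 338.

338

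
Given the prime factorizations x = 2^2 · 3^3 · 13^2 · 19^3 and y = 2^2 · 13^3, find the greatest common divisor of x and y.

min exponent per shared prime: 2^2 · 13^2 = 676

676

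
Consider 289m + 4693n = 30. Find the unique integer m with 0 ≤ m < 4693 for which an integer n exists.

4482

gcd(289, 4693) = 1 (Euclid: 4693 = 16·289 + 69; 289 = 4·69 + 13; 69 = 5·13 + 4; 13 = 3·4 + 1; 4 = 4·1 + 0), and 1 | 30.
Extended Euclid: 289·(1088) + 4693·(-67) = 1. Scale by 30: m₀ = 32640.
General solution m = m₀ + 4693t; reducing mod 4693 gives m = 4482 (and n = -276).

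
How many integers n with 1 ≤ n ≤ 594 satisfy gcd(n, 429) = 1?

333

Prime factors of 429: 3, 11, 13. Count integers ≤ 594 divisible by none of them.
By inclusion–exclusion: 594 − ⌊594/3⌋ − ⌊594/11⌋ − ⌊594/13⌋ + ⌊594/33⌋ + ⌊594/39⌋ + ⌊594/143⌋ − ⌊594/429⌋ = 333.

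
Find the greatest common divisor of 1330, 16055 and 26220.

1330 = 2 · 5 · 7 · 19; 16055 = 5 · 13² · 19; 26220 = 2² · 3 · 5 · 19 · 23
gcd takes min exponent of each prime: 5 · 19 = 95

95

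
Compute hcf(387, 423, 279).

387 = 3² · 43; 423 = 3² · 47; 279 = 3² · 31
gcd takes min exponent of each prime: 3² = 9

9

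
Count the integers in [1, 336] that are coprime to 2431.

266

Prime factors of 2431: 11, 13, 17. Count integers ≤ 336 divisible by none of them.
By inclusion–exclusion: 336 − ⌊336/11⌋ − ⌊336/13⌋ − ⌊336/17⌋ + ⌊336/143⌋ + ⌊336/187⌋ + ⌊336/221⌋ − ⌊336/2431⌋ = 266.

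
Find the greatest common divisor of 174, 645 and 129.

3

174 = 2 · 3 · 29; 645 = 3 · 5 · 43; 129 = 3 · 43
gcd takes min exponent of each prime: 3 = 3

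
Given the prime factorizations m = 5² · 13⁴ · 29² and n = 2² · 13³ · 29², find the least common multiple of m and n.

max exponent per prime: 2² · 5² · 13⁴ · 29² = 2401980100

2401980100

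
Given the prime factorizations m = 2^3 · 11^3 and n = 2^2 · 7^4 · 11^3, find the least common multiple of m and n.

25565848

max exponent per prime: 2^3 · 7^4 · 11^3 = 25565848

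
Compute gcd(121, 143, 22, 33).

gcd(121, 143): 143 = 1·121 + 22; 121 = 5·22 + 11; 22 = 2·11 + 0 → 11
gcd(11, 22): 22 = 2·11 + 0 → 11
gcd(11, 33): 33 = 3·11 + 0 → 11

11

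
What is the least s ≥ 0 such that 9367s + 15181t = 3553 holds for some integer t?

Reduce mod 15181: 9367s ≡ 3553 (mod 15181). With g = gcd(9367, 15181) = 323 dividing 3553, divide through: 29s ≡ 11 (mod 47).
Since gcd(29, 47) = 1, s ≡ 11·(29)⁻¹ ≡ 2 (mod 47). Smallest non-negative: 2.

2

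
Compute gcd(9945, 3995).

85

Euclid: 9945 = 2·3995 + 1955; 3995 = 2·1955 + 85; 1955 = 23·85 + 0. Last nonzero remainder: 85.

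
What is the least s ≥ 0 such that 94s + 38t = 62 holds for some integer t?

Euclid: 94 = 2·38 + 18; 38 = 2·18 + 2; 18 = 9·2 + 0 → gcd = 2; 62 = 2·31.
Back-substitution yields 94·(-2) + 38·(5) = 2, so one solution is s = -2·31 = -62, t = 5·31 = 155.
Solutions in s differ by 38/2 = 19; the one in [0, 19) is -62 mod 19 = 14.

14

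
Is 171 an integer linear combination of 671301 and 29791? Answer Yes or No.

Yes

By Bézout, 671301p + 29791q = 171 has integer solutions iff gcd(671301, 29791) | 171.
Euclid: 671301 = 22·29791 + 15899; 29791 = 1·15899 + 13892; 15899 = 1·13892 + 2007; 13892 = 6·2007 + 1850; 2007 = 1·1850 + 157; 1850 = 11·157 + 123; 157 = 1·123 + 34; 123 = 3·34 + 21; 34 = 1·21 + 13; 21 = 1·13 + 8; 13 = 1·8 + 5; 8 = 1·5 + 3; 5 = 1·3 + 2; 3 = 1·2 + 1; 2 = 2·1 + 0. gcd = 1; 171 mod 1 = 0. Yes.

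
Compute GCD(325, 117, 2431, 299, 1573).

gcd(325, 117): 325 = 2·117 + 91; 117 = 1·91 + 26; 91 = 3·26 + 13; 26 = 2·13 + 0 → 13
gcd(13, 2431): 2431 = 187·13 + 0 → 13
gcd(13, 299): 299 = 23·13 + 0 → 13
gcd(13, 1573): 1573 = 121·13 + 0 → 13

13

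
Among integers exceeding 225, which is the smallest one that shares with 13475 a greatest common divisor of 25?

250

13475 = 25·539. Any a with gcd(a, 13475) = 25 is a multiple of 25, say 25s, with s coprime to 539.
Need s > 225/25, so s ≥ 10. First s ≥ 10 with gcd(s, 539) = 1 is s = 10. Thus a = 25·10 = 250.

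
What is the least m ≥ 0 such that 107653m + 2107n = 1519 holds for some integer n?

gcd(107653, 2107) = 49 (Euclid: 107653 = 51·2107 + 196; 2107 = 10·196 + 147; 196 = 1·147 + 49; 147 = 3·49 + 0), and 49 | 1519.
Extended Euclid: 107653·(11) + 2107·(-562) = 49. Scale by 31: m₀ = 341.
General solution m = m₀ + 43t; reducing mod 43 gives m = 40 (and n = -2043).

40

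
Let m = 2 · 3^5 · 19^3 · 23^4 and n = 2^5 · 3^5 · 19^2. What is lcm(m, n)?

max exponent per prime: 2^5 · 3^5 · 19^3 · 23^4 = 14925483162144

14925483162144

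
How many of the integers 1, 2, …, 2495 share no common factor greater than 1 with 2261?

1906

2261 = 7·17·19. Inclusion–exclusion on these primes:
2495 − ⌊2495/7⌋ − ⌊2495/17⌋ − ⌊2495/19⌋ + ⌊2495/119⌋ + ⌊2495/133⌋ + ⌊2495/323⌋ − ⌊2495/2261⌋ = 1906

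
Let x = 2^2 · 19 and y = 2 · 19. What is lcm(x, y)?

76

max exponent per prime: 2^2 · 19 = 76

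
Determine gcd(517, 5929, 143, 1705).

517 = 11 · 47; 5929 = 7² · 11²; 143 = 11 · 13; 1705 = 5 · 11 · 31
gcd takes min exponent of each prime: 11 = 11

11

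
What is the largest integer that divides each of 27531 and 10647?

63

Euclid: 27531 = 2·10647 + 6237; 10647 = 1·6237 + 4410; 6237 = 1·4410 + 1827; 4410 = 2·1827 + 756; 1827 = 2·756 + 315; 756 = 2·315 + 126; 315 = 2·126 + 63; 126 = 2·63 + 0. Last nonzero remainder: 63.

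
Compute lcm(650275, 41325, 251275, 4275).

650275 = 5² · 19 · 37²; 41325 = 3 · 5² · 19 · 29; 251275 = 5² · 19 · 23²; 4275 = 3² · 5² · 19
lcm takes max exponent of each prime: 3² · 5² · 19 · 23² · 29 · 37² = 89782818975

89782818975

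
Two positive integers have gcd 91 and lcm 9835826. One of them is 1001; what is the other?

894166

p·q = gcd·lcm = 91·9835826 = 895060166, so q = 895060166/1001 = 894166.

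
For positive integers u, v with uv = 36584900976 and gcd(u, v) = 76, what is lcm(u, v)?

For any two positive integers, gcd × lcm equals their product. Hence lcm = 36584900976 / 76 = 481380276.

481380276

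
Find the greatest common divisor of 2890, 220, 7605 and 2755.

gcd(2890, 220): 2890 = 13·220 + 30; 220 = 7·30 + 10; 30 = 3·10 + 0 → 10
gcd(10, 7605): 7605 = 760·10 + 5; 10 = 2·5 + 0 → 5
gcd(5, 2755): 2755 = 551·5 + 0 → 5

5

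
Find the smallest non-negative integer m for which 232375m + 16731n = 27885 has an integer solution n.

gcd(232375, 16731) = 1859 (Euclid: 232375 = 13·16731 + 14872; 16731 = 1·14872 + 1859; 14872 = 8·1859 + 0), and 1859 | 27885.
Extended Euclid: 232375·(-1) + 16731·(14) = 1859. Scale by 15: m₀ = -15.
General solution m = m₀ + 9t; reducing mod 9 gives m = 3 (and n = -40).

3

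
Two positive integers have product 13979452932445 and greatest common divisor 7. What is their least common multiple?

gcd·lcm = product, so lcm = 13979452932445/7 = 1997064704635.

1997064704635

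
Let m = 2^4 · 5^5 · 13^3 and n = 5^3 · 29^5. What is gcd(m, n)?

125

min exponent per shared prime: 5^3 = 125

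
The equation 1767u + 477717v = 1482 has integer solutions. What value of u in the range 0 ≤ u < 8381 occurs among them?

6219

gcd(1767, 477717) = 57 (Euclid: 477717 = 270·1767 + 627; 1767 = 2·627 + 513; 627 = 1·513 + 114; 513 = 4·114 + 57; 114 = 2·57 + 0), and 57 | 1482.
Extended Euclid: 1767·(3785) + 477717·(-14) = 57. Scale by 26: u₀ = 98410.
General solution u = u₀ + 8381t; reducing mod 8381 gives u = 6219 (and v = -23).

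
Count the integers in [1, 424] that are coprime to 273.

224

Prime factors of 273: 3, 7, 13. Count integers ≤ 424 divisible by none of them.
By inclusion–exclusion: 424 − ⌊424/3⌋ − ⌊424/7⌋ − ⌊424/13⌋ + ⌊424/21⌋ + ⌊424/39⌋ + ⌊424/91⌋ − ⌊424/273⌋ = 224.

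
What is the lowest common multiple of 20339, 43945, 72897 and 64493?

20339 = 11 · 43²; 43945 = 5 · 11 · 17 · 47; 72897 = 3 · 11 · 47²; 64493 = 11² · 13 · 41
lcm takes max exponent of each prime: 3 · 5 · 11² · 13 · 17 · 41 · 43² · 47² = 67171552620315

67171552620315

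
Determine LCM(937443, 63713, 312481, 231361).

483826519059

937443 = 3 · 13² · 43²; 63713 = 13³ · 29; 312481 = 13² · 43²; 231361 = 13² · 37²
lcm takes max exponent of each prime: 3 · 13³ · 29 · 37² · 43² = 483826519059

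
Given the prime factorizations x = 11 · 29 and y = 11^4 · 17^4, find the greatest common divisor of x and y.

11

min exponent per shared prime: 11 = 11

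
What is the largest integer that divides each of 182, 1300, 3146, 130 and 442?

26

gcd(182, 1300): 1300 = 7·182 + 26; 182 = 7·26 + 0 → 26
gcd(26, 3146): 3146 = 121·26 + 0 → 26
gcd(26, 130): 130 = 5·26 + 0 → 26
gcd(26, 442): 442 = 17·26 + 0 → 26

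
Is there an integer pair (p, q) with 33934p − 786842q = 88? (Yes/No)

Yes

By Bézout, 33934p − 786842q = 88 has integer solutions iff gcd(33934, 786842) | 88.
Euclid: 786842 = 23·33934 + 6360; 33934 = 5·6360 + 2134; 6360 = 2·2134 + 2092; 2134 = 1·2092 + 42; 2092 = 49·42 + 34; 42 = 1·34 + 8; 34 = 4·8 + 2; 8 = 4·2 + 0. gcd = 2; 88 mod 2 = 0. Yes.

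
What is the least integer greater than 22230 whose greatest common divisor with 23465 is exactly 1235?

24700

Multiples of 1235 above 22230: 1235·19, 1235·20, … . Need the cofactor coprime to 23465/1235 = 19.
Checking s = 19, 20, … the first with gcd(s, 19) = 1 is s = 20, giving 24700.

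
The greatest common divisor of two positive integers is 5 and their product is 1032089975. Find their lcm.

gcd·lcm = product, so lcm = 1032089975/5 = 206417995.

206417995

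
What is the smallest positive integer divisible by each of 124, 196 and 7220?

10967180

124 = 2² · 31; 196 = 2² · 7²; 7220 = 2² · 5 · 19²
lcm takes max exponent of each prime: 2² · 5 · 7² · 19² · 31 = 10967180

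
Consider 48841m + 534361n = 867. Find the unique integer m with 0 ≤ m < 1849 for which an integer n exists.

558

Reduce mod 534361: 48841m ≡ 867 (mod 534361). With g = gcd(48841, 534361) = 289 dividing 867, divide through: 169m ≡ 3 (mod 1849).
Since gcd(169, 1849) = 1, m ≡ 3·(169)⁻¹ ≡ 558 (mod 1849). Smallest non-negative: 558.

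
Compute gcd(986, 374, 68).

34

gcd(986, 374): 986 = 2·374 + 238; 374 = 1·238 + 136; 238 = 1·136 + 102; 136 = 1·102 + 34; 102 = 3·34 + 0 → 34
gcd(34, 68): 68 = 2·34 + 0 → 34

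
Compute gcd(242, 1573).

121

Euclid: 1573 = 6·242 + 121; 242 = 2·121 + 0. Last nonzero remainder: 121.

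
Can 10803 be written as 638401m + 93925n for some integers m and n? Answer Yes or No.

gcd(638401, 93925): 638401 = 6·93925 + 74851; 93925 = 1·74851 + 19074; 74851 = 3·19074 + 17629; 19074 = 1·17629 + 1445; 17629 = 12·1445 + 289; 1445 = 5·289 + 0 → 289
289 does not divide 10803, so a solution does not exist.

No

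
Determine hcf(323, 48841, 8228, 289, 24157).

gcd(323, 48841): 48841 = 151·323 + 68; 323 = 4·68 + 51; 68 = 1·51 + 17; 51 = 3·17 + 0 → 17
gcd(17, 8228): 8228 = 484·17 + 0 → 17
gcd(17, 289): 289 = 17·17 + 0 → 17
gcd(17, 24157): 24157 = 1421·17 + 0 → 17

17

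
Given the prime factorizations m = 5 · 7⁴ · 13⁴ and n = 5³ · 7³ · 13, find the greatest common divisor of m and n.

22295

min exponent per shared prime: 5 · 7³ · 13 = 22295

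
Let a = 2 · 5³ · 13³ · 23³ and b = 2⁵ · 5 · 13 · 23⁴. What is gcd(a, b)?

1581710

min exponent per shared prime: 2 · 5 · 13 · 23³ = 1581710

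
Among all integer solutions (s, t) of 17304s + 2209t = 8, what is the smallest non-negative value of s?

gcd(17304, 2209) = 1 (Euclid: 17304 = 7·2209 + 1841; 2209 = 1·1841 + 368; 1841 = 5·368 + 1; 368 = 368·1 + 0), and 1 | 8.
Extended Euclid: 17304·(6) + 2209·(-47) = 1. Scale by 8: s₀ = 48.
General solution s = s₀ + 2209k; reducing mod 2209 gives s = 48 (and t = -376).

48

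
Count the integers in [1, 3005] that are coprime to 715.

715 = 5·11·13. Inclusion–exclusion on these primes:
3005 − ⌊3005/5⌋ − ⌊3005/11⌋ − ⌊3005/13⌋ + ⌊3005/55⌋ + ⌊3005/65⌋ + ⌊3005/143⌋ − ⌊3005/715⌋ = 2017

2017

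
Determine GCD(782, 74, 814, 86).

2

gcd(782, 74): 782 = 10·74 + 42; 74 = 1·42 + 32; 42 = 1·32 + 10; 32 = 3·10 + 2; 10 = 5·2 + 0 → 2
gcd(2, 814): 814 = 407·2 + 0 → 2
gcd(2, 86): 86 = 43·2 + 0 → 2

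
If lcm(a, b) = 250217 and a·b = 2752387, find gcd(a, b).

gcd·lcm = product, so gcd = 2752387/250217 = 11.

11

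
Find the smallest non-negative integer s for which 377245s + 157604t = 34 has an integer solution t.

19422

Reduce mod 157604: 377245s ≡ 34 (mod 157604). With g = gcd(377245, 157604) = 1 dividing 34, divide through: 377245s ≡ 34 (mod 157604).
Since gcd(377245, 157604) = 1, s ≡ 34·(377245)⁻¹ ≡ 19422 (mod 157604). Smallest non-negative: 19422.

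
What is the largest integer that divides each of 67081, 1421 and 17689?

49

gcd(67081, 1421): 67081 = 47·1421 + 294; 1421 = 4·294 + 245; 294 = 1·245 + 49; 245 = 5·49 + 0 → 49
gcd(49, 17689): 17689 = 361·49 + 0 → 49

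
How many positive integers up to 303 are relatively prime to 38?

Prime factors of 38: 2, 19. Count integers ≤ 303 divisible by none of them.
By inclusion–exclusion: 303 − ⌊303/2⌋ − ⌊303/19⌋ + ⌊303/38⌋ = 144.

144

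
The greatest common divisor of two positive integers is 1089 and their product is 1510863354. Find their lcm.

1387386

gcd·lcm = product, so lcm = 1510863354/1089 = 1387386.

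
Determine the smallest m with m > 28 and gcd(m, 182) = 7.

35

Multiples of 7 above 28: 7·5, 7·6, … . Need the cofactor coprime to 182/7 = 26.
Checking s = 5, 6, … the first with gcd(s, 26) = 1 is s = 5, giving 35.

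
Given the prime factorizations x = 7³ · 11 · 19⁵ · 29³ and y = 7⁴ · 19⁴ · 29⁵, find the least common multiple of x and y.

1341352241923431661

max exponent per prime: 7⁴ · 11 · 19⁵ · 29⁵ = 1341352241923431661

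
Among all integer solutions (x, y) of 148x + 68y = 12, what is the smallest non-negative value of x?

1

gcd(148, 68) = 4 (Euclid: 148 = 2·68 + 12; 68 = 5·12 + 8; 12 = 1·8 + 4; 8 = 2·4 + 0), and 4 | 12.
Extended Euclid: 148·(6) + 68·(-13) = 4. Scale by 3: x₀ = 18.
General solution x = x₀ + 17t; reducing mod 17 gives x = 1 (and y = -2).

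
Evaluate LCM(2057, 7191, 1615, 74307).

2562476895

lcm(2057, 7191) = 2057·7191/gcd = 14791887/17 = 870111
lcm(870111, 1615) = 870111·1615/gcd = 1405229265/17 = 82660545
lcm(82660545, 74307) = 82660545·74307/gcd = 6142257117315/2397 = 2562476895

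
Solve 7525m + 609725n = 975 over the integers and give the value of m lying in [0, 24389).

8751

Euclid: 609725 = 81·7525 + 200; 7525 = 37·200 + 125; 200 = 1·125 + 75; 125 = 1·75 + 50; 75 = 1·50 + 25; 50 = 2·25 + 0 → gcd = 25; 975 = 25·39.
Back-substitution yields 7525·(-9156) + 609725·(113) = 25, so one solution is m = -9156·39 = -357084, n = 113·39 = 4407.
Solutions in m differ by 609725/25 = 24389; the one in [0, 24389) is -357084 mod 24389 = 8751.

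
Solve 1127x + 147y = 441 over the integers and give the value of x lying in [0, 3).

0

gcd(1127, 147) = 49 (Euclid: 1127 = 7·147 + 98; 147 = 1·98 + 49; 98 = 2·49 + 0), and 49 | 441.
Extended Euclid: 1127·(-1) + 147·(8) = 49. Scale by 9: x₀ = -9.
General solution x = x₀ + 3t; reducing mod 3 gives x = 0 (and y = 3).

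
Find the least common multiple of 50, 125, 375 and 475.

lcm(50, 125) = 50·125/gcd = 6250/25 = 250
lcm(250, 375) = 250·375/gcd = 93750/125 = 750
lcm(750, 475) = 750·475/gcd = 356250/25 = 14250

14250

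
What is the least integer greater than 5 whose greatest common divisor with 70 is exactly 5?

15

Multiples of 5 above 5: 5·2, 5·3, … . Need the cofactor coprime to 70/5 = 14.
Checking s = 2, 3, … the first with gcd(s, 14) = 1 is s = 3, giving 15.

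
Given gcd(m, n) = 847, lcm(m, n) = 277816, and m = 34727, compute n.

m·n = gcd·lcm = 847·277816 = 235310152, so n = 235310152/34727 = 6776.

6776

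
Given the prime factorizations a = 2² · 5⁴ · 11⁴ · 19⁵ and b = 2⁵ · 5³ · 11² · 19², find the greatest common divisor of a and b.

21840500

min exponent per shared prime: 2² · 5³ · 11² · 19² = 21840500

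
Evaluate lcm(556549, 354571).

gcd first: 556549 = 1·354571 + 201978; 354571 = 1·201978 + 152593; 201978 = 1·152593 + 49385; 152593 = 3·49385 + 4438; 49385 = 11·4438 + 567; 4438 = 7·567 + 469; 567 = 1·469 + 98; 469 = 4·98 + 77; 98 = 1·77 + 21; 77 = 3·21 + 14; 21 = 1·14 + 7; 14 = 2·7 + 0 → gcd = 7
lcm = 556549·354571/gcd = 197336135479/7 = 28190876497

28190876497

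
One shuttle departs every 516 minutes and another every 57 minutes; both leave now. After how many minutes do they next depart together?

9804

gcd first: 516 = 9·57 + 3; 57 = 19·3 + 0 → gcd = 3
lcm = 516·57/gcd = 29412/3 = 9804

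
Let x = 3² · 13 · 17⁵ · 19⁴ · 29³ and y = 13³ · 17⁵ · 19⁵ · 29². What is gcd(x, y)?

2023011533732501

min exponent per shared prime: 13 · 17⁵ · 19⁴ · 29² = 2023011533732501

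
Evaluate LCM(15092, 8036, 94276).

15092 = 2² · 7³ · 11; 8036 = 2² · 7² · 41; 94276 = 2² · 7² · 13 · 37
lcm takes max exponent of each prime: 2² · 7³ · 11 · 13 · 37 · 41 = 297629332

297629332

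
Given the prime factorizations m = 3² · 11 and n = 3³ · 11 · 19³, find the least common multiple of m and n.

2037123

max exponent per prime: 3³ · 11 · 19³ = 2037123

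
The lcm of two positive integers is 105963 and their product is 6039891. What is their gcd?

57

From gcd × lcm = pq: gcd = 6039891 / 105963 = 57.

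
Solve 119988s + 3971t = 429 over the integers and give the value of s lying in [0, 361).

181

Reduce mod 3971: 119988s ≡ 429 (mod 3971). With g = gcd(119988, 3971) = 11 dividing 429, divide through: 10908s ≡ 39 (mod 361).
Since gcd(10908, 361) = 1, s ≡ 39·(10908)⁻¹ ≡ 181 (mod 361). Smallest non-negative: 181.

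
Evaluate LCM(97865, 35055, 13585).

98116806645

97865 = 5 · 23² · 37; 35055 = 3² · 5 · 19 · 41; 13585 = 5 · 11 · 13 · 19
lcm takes max exponent of each prime: 3² · 5 · 11 · 13 · 19 · 23² · 37 · 41 = 98116806645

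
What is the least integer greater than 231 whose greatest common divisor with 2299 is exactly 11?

253

Multiples of 11 above 231: 11·22, 11·23, … . Need the cofactor coprime to 2299/11 = 209.
Checking s = 22, 23, … the first with gcd(s, 209) = 1 is s = 23, giving 253.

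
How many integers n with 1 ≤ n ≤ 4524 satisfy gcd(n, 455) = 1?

2864

Prime factors of 455: 5, 7, 13. Count integers ≤ 4524 divisible by none of them.
By inclusion–exclusion: 4524 − ⌊4524/5⌋ − ⌊4524/7⌋ − ⌊4524/13⌋ + ⌊4524/35⌋ + ⌊4524/65⌋ + ⌊4524/91⌋ − ⌊4524/455⌋ = 2864.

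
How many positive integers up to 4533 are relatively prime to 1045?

3123

Prime factors of 1045: 5, 11, 19. Count integers ≤ 4533 divisible by none of them.
By inclusion–exclusion: 4533 − ⌊4533/5⌋ − ⌊4533/11⌋ − ⌊4533/19⌋ + ⌊4533/55⌋ + ⌊4533/95⌋ + ⌊4533/209⌋ − ⌊4533/1045⌋ = 3123.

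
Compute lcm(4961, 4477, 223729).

339396893

lcm(4961, 4477) = 4961·4477/gcd = 22210397/121 = 183557
lcm(183557, 223729) = 183557·223729/gcd = 41067024053/121 = 339396893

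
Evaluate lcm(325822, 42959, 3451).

3411030518

325822 = 2 · 7 · 17 · 37²; 42959 = 7 · 17 · 19²; 3451 = 7 · 17 · 29
lcm takes max exponent of each prime: 2 · 7 · 17 · 19² · 29 · 37² = 3411030518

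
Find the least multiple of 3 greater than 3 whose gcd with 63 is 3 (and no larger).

6

63 = 3·21. Any a with gcd(a, 63) = 3 is a multiple of 3, say 3s, with s coprime to 21.
Need s > 3/3, so s ≥ 2. First s ≥ 2 with gcd(s, 21) = 1 is s = 2. Thus a = 3·2 = 6.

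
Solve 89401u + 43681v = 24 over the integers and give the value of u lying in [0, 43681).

Reduce mod 43681: 89401u ≡ 24 (mod 43681). With g = gcd(89401, 43681) = 1 dividing 24, divide through: 89401u ≡ 24 (mod 43681).
Since gcd(89401, 43681) = 1, u ≡ 24·(89401)⁻¹ ≡ 31620 (mod 43681). Smallest non-negative: 31620.

31620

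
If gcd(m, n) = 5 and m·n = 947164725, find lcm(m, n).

189432945

gcd·lcm = product, so lcm = 947164725/5 = 189432945.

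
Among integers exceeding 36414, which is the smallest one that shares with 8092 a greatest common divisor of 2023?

38437

gcd(x, 8092) = 2023 forces 2023 | x; write x = 2023s. Then gcd(2023s, 2023·4) = 2023·gcd(s, 4), so need gcd(s, 4) = 1.
2023s > 36414 gives s ≥ 19. The least s ≥ 19 coprime to 4 is 19, so x = 2023·19 = 38437.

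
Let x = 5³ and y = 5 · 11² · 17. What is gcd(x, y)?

5

min exponent per shared prime: 5 = 5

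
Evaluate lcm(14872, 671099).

5368792

gcd first: 671099 = 45·14872 + 1859; 14872 = 8·1859 + 0 → gcd = 1859
lcm = 14872·671099/gcd = 9980584328/1859 = 5368792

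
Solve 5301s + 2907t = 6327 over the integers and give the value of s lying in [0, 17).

16

Reduce mod 2907: 5301s ≡ 6327 (mod 2907). With g = gcd(5301, 2907) = 171 dividing 6327, divide through: 31s ≡ 37 (mod 17).
Since gcd(31, 17) = 1, s ≡ 37·(31)⁻¹ ≡ 16 (mod 17). Smallest non-negative: 16.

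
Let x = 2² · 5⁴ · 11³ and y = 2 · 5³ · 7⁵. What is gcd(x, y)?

min exponent per shared prime: 2 · 5³ = 250

250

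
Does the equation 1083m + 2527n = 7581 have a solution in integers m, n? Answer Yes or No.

gcd(1083, 2527): 2527 = 2·1083 + 361; 1083 = 3·361 + 0 → 361
361 divides 7581, so a solution exists.

Yes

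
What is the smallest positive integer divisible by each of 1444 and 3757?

gcd first: 3757 = 2·1444 + 869; 1444 = 1·869 + 575; 869 = 1·575 + 294; 575 = 1·294 + 281; 294 = 1·281 + 13; 281 = 21·13 + 8; 13 = 1·8 + 5; 8 = 1·5 + 3; 5 = 1·3 + 2; 3 = 1·2 + 1; 2 = 2·1 + 0 → gcd = 1
lcm = 1444·3757/gcd = 5425108/1 = 5425108

5425108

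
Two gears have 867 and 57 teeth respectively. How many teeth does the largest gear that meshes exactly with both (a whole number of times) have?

867 = 3 · 17²
57 = 3 · 19
Common: 3 = 3

3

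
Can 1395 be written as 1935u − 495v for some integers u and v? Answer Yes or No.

By Bézout, 1935u − 495v = 1395 has integer solutions iff gcd(1935, 495) | 1395.
Euclid: 1935 = 3·495 + 450; 495 = 1·450 + 45; 450 = 10·45 + 0. gcd = 45; 1395 mod 45 = 0. Yes.

Yes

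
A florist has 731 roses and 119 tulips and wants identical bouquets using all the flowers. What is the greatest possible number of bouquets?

17

Euclid: 731 = 6·119 + 17; 119 = 7·17 + 0. Last nonzero remainder: 17.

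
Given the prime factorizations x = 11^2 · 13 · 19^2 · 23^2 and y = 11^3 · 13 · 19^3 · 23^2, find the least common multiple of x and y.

62782395533

max exponent per prime: 11^3 · 13 · 19^3 · 23^2 = 62782395533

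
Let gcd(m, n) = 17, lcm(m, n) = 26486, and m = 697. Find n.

646

m·n = gcd·lcm = 17·26486 = 450262, so n = 450262/697 = 646.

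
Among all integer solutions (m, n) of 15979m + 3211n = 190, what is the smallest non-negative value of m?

gcd(15979, 3211) = 19 (Euclid: 15979 = 4·3211 + 3135; 3211 = 1·3135 + 76; 3135 = 41·76 + 19; 76 = 4·19 + 0), and 19 | 190.
Extended Euclid: 15979·(42) + 3211·(-209) = 19. Scale by 10: m₀ = 420.
General solution m = m₀ + 169t; reducing mod 169 gives m = 82 (and n = -408).

82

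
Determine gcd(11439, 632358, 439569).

9

gcd(11439, 632358): 632358 = 55·11439 + 3213; 11439 = 3·3213 + 1800; 3213 = 1·1800 + 1413; 1800 = 1·1413 + 387; 1413 = 3·387 + 252; 387 = 1·252 + 135; 252 = 1·135 + 117; 135 = 1·117 + 18; 117 = 6·18 + 9; 18 = 2·9 + 0 → 9
gcd(9, 439569): 439569 = 48841·9 + 0 → 9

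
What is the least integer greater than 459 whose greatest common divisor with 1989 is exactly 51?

1989 = 51·39. Any k with gcd(k, 1989) = 51 is a multiple of 51, say 51s, with s coprime to 39.
Need s > 459/51, so s ≥ 10. First s ≥ 10 with gcd(s, 39) = 1 is s = 10. Thus k = 51·10 = 510.

510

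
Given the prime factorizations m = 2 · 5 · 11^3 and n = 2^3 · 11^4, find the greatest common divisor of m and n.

min exponent per shared prime: 2 · 11^3 = 2662

2662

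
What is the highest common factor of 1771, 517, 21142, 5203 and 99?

11

gcd(1771, 517): 1771 = 3·517 + 220; 517 = 2·220 + 77; 220 = 2·77 + 66; 77 = 1·66 + 11; 66 = 6·11 + 0 → 11
gcd(11, 21142): 21142 = 1922·11 + 0 → 11
gcd(11, 5203): 5203 = 473·11 + 0 → 11
gcd(11, 99): 99 = 9·11 + 0 → 11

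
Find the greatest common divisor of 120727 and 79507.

1

120727 = 23 · 29 · 181
79507 = 43³
Common: 1 = 1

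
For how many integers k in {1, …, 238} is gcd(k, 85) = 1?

179

Prime factors of 85: 5, 17. Count integers ≤ 238 divisible by none of them.
By inclusion–exclusion: 238 − ⌊238/5⌋ − ⌊238/17⌋ + ⌊238/85⌋ = 179.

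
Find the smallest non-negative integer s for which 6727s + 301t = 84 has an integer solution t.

18

gcd(6727, 301) = 7 (Euclid: 6727 = 22·301 + 105; 301 = 2·105 + 91; 105 = 1·91 + 14; 91 = 6·14 + 7; 14 = 2·7 + 0), and 7 | 84.
Extended Euclid: 6727·(-20) + 301·(447) = 7. Scale by 12: s₀ = -240.
General solution s = s₀ + 43k; reducing mod 43 gives s = 18 (and t = -402).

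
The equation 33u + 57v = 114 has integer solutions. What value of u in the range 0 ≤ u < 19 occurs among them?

Reduce mod 57: 33u ≡ 114 (mod 57). With g = gcd(33, 57) = 3 dividing 114, divide through: 11u ≡ 38 (mod 19).
Since gcd(11, 19) = 1, u ≡ 38·(11)⁻¹ ≡ 0 (mod 19). Smallest non-negative: 0.

0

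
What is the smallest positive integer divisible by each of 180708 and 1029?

61982844

180708 = 2² · 3 · 11 · 37²; 1029 = 3 · 7³
max exponents: 2² · 3 · 7³ · 11 · 37² = 61982844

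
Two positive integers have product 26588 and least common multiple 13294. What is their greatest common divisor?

2

gcd·lcm = product, so gcd = 26588/13294 = 2.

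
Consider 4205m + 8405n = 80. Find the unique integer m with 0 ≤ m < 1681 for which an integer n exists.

32

gcd(4205, 8405) = 5 (Euclid: 8405 = 1·4205 + 4200; 4205 = 1·4200 + 5; 4200 = 840·5 + 0), and 5 | 80.
Extended Euclid: 4205·(2) + 8405·(-1) = 5. Scale by 16: m₀ = 32.
General solution m = m₀ + 1681t; reducing mod 1681 gives m = 32 (and n = -16).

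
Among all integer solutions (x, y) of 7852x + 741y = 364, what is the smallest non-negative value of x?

gcd(7852, 741) = 13 (Euclid: 7852 = 10·741 + 442; 741 = 1·442 + 299; 442 = 1·299 + 143; 299 = 2·143 + 13; 143 = 11·13 + 0), and 13 | 364.
Extended Euclid: 7852·(-5) + 741·(53) = 13. Scale by 28: x₀ = -140.
General solution x = x₀ + 57t; reducing mod 57 gives x = 31 (and y = -328).

31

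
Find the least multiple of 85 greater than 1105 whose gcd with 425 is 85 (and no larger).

Multiples of 85 above 1105: 85·14, 85·15, … . Need the cofactor coprime to 425/85 = 5.
Checking s = 14, 15, … the first with gcd(s, 5) = 1 is s = 14, giving 1190.

1190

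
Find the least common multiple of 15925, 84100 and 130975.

lcm(15925, 84100) = 15925·84100/gcd = 1339292500/25 = 53571700
lcm(53571700, 130975) = 53571700·130975/gcd = 7016553407500/325 = 21589395100

21589395100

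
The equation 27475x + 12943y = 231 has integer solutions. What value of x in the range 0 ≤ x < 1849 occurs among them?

1841

Euclid: 27475 = 2·12943 + 1589; 12943 = 8·1589 + 231; 1589 = 6·231 + 203; 231 = 1·203 + 28; 203 = 7·28 + 7; 28 = 4·7 + 0 → gcd = 7; 231 = 7·33.
Back-substitution yields 27475·(448) + 12943·(-951) = 7, so one solution is x = 448·33 = 14784, y = -951·33 = -31383.
Solutions in x differ by 12943/7 = 1849; the one in [0, 1849) is 14784 mod 1849 = 1841.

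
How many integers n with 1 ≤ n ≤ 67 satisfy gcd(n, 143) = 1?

Prime factors of 143: 11, 13. Count integers ≤ 67 divisible by none of them.
By inclusion–exclusion: 67 − ⌊67/11⌋ − ⌊67/13⌋ + ⌊67/143⌋ = 56.

56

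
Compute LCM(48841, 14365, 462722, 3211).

48841 = 13² · 17²; 14365 = 5 · 13² · 17; 462722 = 2 · 13² · 37²; 3211 = 13² · 19
lcm takes max exponent of each prime: 2 · 5 · 13² · 17² · 19 · 37² = 12704032510

12704032510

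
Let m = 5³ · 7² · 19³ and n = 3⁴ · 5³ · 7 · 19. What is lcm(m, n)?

3402921375

max exponent per prime: 3⁴ · 5³ · 7² · 19³ = 3402921375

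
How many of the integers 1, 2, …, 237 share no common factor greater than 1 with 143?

Prime factors of 143: 11, 13. Count integers ≤ 237 divisible by none of them.
By inclusion–exclusion: 237 − ⌊237/11⌋ − ⌊237/13⌋ + ⌊237/143⌋ = 199.

199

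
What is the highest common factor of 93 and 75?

93 = 3 · 31
75 = 3 · 5²
Common: 3 = 3

3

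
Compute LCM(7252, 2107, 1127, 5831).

853495132

7252 = 2² · 7² · 37; 2107 = 7² · 43; 1127 = 7² · 23; 5831 = 7³ · 17
lcm takes max exponent of each prime: 2² · 7³ · 17 · 23 · 37 · 43 = 853495132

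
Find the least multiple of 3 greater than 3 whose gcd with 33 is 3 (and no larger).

6

Multiples of 3 above 3: 3·2, 3·3, … . Need the cofactor coprime to 33/3 = 11.
Checking s = 2, 3, … the first with gcd(s, 11) = 1 is s = 2, giving 6.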